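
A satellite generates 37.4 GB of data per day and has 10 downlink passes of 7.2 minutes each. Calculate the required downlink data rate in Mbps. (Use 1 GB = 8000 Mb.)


total contact time = 10 * 7.2 * 60 = 4320.0000 s
data = 37.4 GB = 299200.0000 Mb
rate = 299200.0000 / 4320.0000 = 69.2593 Mbps

69.2593 Mbps


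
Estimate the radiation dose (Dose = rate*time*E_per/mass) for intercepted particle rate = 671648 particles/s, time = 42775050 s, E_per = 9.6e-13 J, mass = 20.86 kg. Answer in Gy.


Total energy deposited = rate * time * E_per
  = 671648 * 42775050 * 9.6e-13 = 27.5806 J
Dose = E_total / mass = 27.5806 / 20.86
Dose = 1.3222 Gy

1.3222 Gy


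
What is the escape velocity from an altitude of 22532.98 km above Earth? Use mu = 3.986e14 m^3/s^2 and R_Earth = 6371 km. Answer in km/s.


r = 6371.0 + 22532.98 = 28903.9800 km = 2.890398e+07 m
v_esc = sqrt(2*mu/r) = sqrt(2*3.986e14 / 2.890398e+07)
v_esc = 5251.7594 m/s = 5.2518 km/s

5.2518 km/s


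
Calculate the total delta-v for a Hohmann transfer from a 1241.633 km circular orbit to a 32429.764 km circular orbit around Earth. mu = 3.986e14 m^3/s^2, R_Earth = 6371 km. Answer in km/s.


r1 = 7612.6330 km = 7.612633e+06 m
r2 = 38800.7640 km = 3.8800764e+07 m
dv1 = sqrt(mu/r1)*(sqrt(2*r2/(r1+r2)) - 1) = 2120.4826 m/s
dv2 = sqrt(mu/r2)*(1 - sqrt(2*r1/(r1+r2))) = 1369.4191 m/s
total dv = |dv1| + |dv2| = 2120.4826 + 1369.4191 = 3489.9017 m/s = 3.4899 km/s

3.4899 km/s


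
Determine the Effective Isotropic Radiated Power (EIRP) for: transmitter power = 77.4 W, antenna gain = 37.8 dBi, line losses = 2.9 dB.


Pt = 77.4 W = 18.8874 dBW
EIRP = Pt_dBW + Gt - losses = 18.8874 + 37.8 - 2.9 = 53.7874 dBW

53.7874 dBW


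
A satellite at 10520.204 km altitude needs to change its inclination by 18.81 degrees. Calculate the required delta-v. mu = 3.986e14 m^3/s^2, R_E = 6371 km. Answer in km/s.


r = 16891.2040 km = 1.6891204e+07 m
V = sqrt(mu/r) = 4857.7856 m/s
di = 18.81 deg = 0.3282964 rad
dV = 2*V*sin(di/2) = 2*4857.7856*sin(0.1641482)
dV = 1587.6415 m/s = 1.5876 km/s

1.5876 km/s


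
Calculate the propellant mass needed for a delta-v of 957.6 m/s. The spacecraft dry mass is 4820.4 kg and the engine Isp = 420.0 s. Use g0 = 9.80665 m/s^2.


ve = Isp * g0 = 420.0 * 9.80665 = 4118.793000 m/s
mass ratio = exp(dv/ve) = exp(957.6/4118.793000) = 1.26174451
m_prop = m_dry * (mr - 1) = 4820.4 * (1.26174451 - 1)
m_prop = 1261.7132 kg

1261.7132 kg


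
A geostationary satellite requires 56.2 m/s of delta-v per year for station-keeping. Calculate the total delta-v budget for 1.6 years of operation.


dV = rate * years = 56.2 * 1.6
dV = 89.9200 m/s

89.9200 m/s


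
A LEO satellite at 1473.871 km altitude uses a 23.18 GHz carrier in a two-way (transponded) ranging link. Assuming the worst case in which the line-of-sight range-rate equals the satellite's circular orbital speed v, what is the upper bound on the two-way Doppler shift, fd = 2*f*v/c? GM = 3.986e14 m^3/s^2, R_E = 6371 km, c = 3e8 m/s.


r = 7.844871e+06 m
v = sqrt(mu/r) = 7128.1322 m/s (worst-case radial velocity)
f = 23.18 GHz = 2.318e+10 Hz
fd = 2*f*v/c = 2*2.318e+10*7128.1322/3.0e+08
fd = 1.101534e+06 Hz

1.1015e+06 Hz


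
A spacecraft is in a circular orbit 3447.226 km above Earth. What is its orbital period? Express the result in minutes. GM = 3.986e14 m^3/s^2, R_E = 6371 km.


r = 9818.2260 km = 9.818226e+06 m
T = 2*pi*sqrt(r^3/mu) = 2*pi*sqrt(9.4645305e+20 / 3.986e14)
T = 9681.9037 s = 161.3651 min

161.3651 minutes


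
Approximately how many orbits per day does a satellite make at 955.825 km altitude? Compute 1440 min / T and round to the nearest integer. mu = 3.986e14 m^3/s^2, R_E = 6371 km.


r = 7.326825e+06 m
T = 2*pi*sqrt(r^3/mu) = 6241.4421 s = 104.0240 min
revs/day = 1440 / 104.0240 = 13.8430
Rounded: 14 revolutions per day

14 revolutions per day


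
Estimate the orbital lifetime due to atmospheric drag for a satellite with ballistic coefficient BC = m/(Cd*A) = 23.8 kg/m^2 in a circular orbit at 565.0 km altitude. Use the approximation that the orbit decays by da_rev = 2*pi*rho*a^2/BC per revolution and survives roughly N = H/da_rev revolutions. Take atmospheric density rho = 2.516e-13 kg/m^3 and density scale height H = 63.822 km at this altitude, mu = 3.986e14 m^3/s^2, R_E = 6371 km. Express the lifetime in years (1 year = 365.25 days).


a = R_E + alt = 6936.0000 km = 6.936e+06 m
da_rev = 2*pi*rho*a^2/BC = 2*pi*2.516e-13*(6.936e+06)^2/23.8 = 3.195448 m per revolution
N = H/da_rev = 63822.0000 m / 3.195448 m = 19972.7880 revolutions
P = 2*pi*sqrt(a^3/mu) = 5748.7689 s
lifetime = N*P = 19972.7880 * 5748.7689 = 1.1481894e+08 s = 1328.9229 days
years = 1328.9229 / 365.25 = 3.6384 years

3.6384 years


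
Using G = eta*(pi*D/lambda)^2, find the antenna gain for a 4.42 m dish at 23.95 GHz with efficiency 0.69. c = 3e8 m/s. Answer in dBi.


lambda = c/f = 3e8 / 2.395e+10 = 0.0125261 m
G = eta*(pi*D/lambda)^2 = 0.69*(pi*4.42/0.0125261)^2
G = 847933.7094 (linear)
G = 10*log10(847933.7094) = 59.2836 dBi

59.2836 dBi


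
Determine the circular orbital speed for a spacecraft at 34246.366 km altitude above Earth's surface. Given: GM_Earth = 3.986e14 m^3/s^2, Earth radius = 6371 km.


r = R_E + alt = 6371.0 + 34246.366 = 40617.3660 km = 4.0617366e+07 m
v = sqrt(mu/r) = sqrt(3.986e14 / 4.0617366e+07) = 3132.6564 m/s = 3.1327 km/s

3.1327 km/s


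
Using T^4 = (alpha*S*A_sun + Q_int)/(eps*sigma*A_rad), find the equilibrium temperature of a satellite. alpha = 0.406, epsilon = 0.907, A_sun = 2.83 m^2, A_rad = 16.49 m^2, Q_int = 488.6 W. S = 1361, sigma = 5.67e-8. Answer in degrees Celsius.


Numerator = alpha*S*A_sun + Q_int = 0.406*1361*2.83 + 488.6 = 2052.3618 W
Denominator = eps*sigma*A_rad = 0.907*5.67e-8*16.49 = 8.4802958e-07 W/K^4
T^4 = 2.4201535e+09 K^4
T = 221.7996 K = -51.3504 C

-51.3504 degrees Celsius


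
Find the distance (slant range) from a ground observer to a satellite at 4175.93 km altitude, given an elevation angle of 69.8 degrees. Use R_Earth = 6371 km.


h = 4175.93 km, el = 69.8 deg
d = -R_E*sin(el) + sqrt((R_E*sin(el))^2 + 2*R_E*h + h^2)
d = -6371.0000*sin(1.2182) + sqrt((6371.0000*0.938493)^2 + 2*6371.0000*4175.93 + 4175.93^2)
d = 4335.8110 km

4335.8110 km


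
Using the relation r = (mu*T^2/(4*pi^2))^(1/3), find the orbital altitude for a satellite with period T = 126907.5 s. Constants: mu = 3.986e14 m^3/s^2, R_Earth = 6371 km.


T = 126907.5 s
r = (mu*T^2/(4*pi^2))^(1/3) = (3.986e14 * 126907.5^2 / (4*pi^2))^(1/3)
r = 5.4582159e+07 m = 54582.1592 km
alt = r - R_E = 54582.1592 - 6371 = 48211.1592 km

48211.1592 km


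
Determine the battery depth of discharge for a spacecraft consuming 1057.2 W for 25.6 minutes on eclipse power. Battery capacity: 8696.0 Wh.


E_used = P * t / 60 = 1057.2 * 25.6 / 60 = 451.0720 Wh
DOD = E_used / E_total * 100 = 451.0720 / 8696.0 * 100
DOD = 5.1871 %

5.1871 %


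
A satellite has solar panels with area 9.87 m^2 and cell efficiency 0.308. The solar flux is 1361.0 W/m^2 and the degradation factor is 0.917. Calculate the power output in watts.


P = area * eta * S * degradation
P = 9.87 * 0.308 * 1361.0 * 0.917
P = 3793.9826 W

3793.9826 W


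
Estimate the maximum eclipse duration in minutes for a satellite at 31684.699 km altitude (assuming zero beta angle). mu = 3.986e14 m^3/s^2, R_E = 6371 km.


r = 38055.6990 km
T = 1231.3727 min
Eclipse fraction = arcsin(R_E/r)/pi = arcsin(6371.0000/38055.6990)/pi
= arcsin(0.1674125)/pi = 0.05354117
Eclipse duration = 0.05354117 * 1231.3727 = 65.9291 min

65.9291 minutes


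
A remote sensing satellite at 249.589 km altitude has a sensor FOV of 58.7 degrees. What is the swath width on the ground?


FOV = 58.7 deg = 1.0245 rad
swath = 2 * alt * tan(FOV/2) = 2 * 249.589 * tan(0.5122541)
swath = 2 * 249.589 * 0.5623219
swath = 280.6987 km

280.6987 km


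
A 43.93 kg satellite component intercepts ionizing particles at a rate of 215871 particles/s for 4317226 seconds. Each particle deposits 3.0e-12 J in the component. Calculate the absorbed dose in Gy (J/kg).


Total energy deposited = rate * time * E_per
  = 215871 * 4317226 * 3.0e-12 = 2.7959 J
Dose = E_total / mass = 2.7959 / 43.93
Dose = 0.06364424 Gy

0.0636 Gy


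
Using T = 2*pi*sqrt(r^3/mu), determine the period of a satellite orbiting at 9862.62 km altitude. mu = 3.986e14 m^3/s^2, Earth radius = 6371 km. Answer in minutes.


r = 16233.6200 km = 1.623362e+07 m
T = 2*pi*sqrt(r^3/mu) = 2*pi*sqrt(4.2780527e+21 / 3.986e14)
T = 20584.2138 s = 343.0702 min

343.0702 minutes


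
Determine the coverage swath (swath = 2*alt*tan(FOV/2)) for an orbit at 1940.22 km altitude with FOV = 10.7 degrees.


FOV = 10.7 deg = 0.1867502 rad
swath = 2 * alt * tan(FOV/2) = 2 * 1940.22 * tan(0.09337511)
swath = 2 * 1940.22 * 0.09364744
swath = 363.3933 km

363.3933 km


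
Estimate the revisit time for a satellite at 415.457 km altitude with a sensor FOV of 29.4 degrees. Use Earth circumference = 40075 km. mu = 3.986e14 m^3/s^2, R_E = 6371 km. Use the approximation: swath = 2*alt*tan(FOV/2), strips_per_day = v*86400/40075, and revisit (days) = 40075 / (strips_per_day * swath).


swath = 2*415.457*tan(0.2565634) = 217.9862 km
v = sqrt(mu/r) = 7663.8518 m/s = 7.6639 km/s
strips/day = v*86400/40075 = 7.6639*86400/40075 = 16.5229
coverage/day = strips * swath = 16.5229 * 217.9862 = 3601.7729 km
revisit = 40075 / 3601.7729 = 11.1265 days

11.1265 days


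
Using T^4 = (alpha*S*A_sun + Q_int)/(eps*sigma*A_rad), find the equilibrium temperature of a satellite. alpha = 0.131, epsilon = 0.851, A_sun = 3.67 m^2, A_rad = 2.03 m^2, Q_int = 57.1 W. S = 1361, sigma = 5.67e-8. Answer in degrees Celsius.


Numerator = alpha*S*A_sun + Q_int = 0.131*1361*3.67 + 57.1 = 711.4280 W
Denominator = eps*sigma*A_rad = 0.851*5.67e-8*2.03 = 9.7950951e-08 W/K^4
T^4 = 7.2631043e+09 K^4
T = 291.9312 K = 18.7812 C

18.7812 degrees Celsius


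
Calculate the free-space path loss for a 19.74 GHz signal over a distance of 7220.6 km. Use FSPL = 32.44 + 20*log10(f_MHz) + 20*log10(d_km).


f = 19.74 GHz = 19740.0000 MHz
d = 7220.6 km
FSPL = 32.44 + 20*log10(19740.0000) + 20*log10(7220.6)
FSPL = 32.44 + 85.9069 + 77.1715
FSPL = 195.5184 dB

195.5184 dB


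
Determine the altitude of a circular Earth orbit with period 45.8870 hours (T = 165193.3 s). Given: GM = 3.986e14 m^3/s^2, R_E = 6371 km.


T = 165193.3 s
r = (mu*T^2/(4*pi^2))^(1/3) = (3.986e14 * 165193.3^2 / (4*pi^2))^(1/3)
r = 6.5070999e+07 m = 65070.9986 km
alt = r - R_E = 65070.9986 - 6371 = 58699.9986 km

58699.9986 km


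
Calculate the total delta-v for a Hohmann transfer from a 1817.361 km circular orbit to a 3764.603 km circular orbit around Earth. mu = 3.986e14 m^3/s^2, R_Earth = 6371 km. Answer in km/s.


r1 = 8188.3610 km = 8.188361e+06 m
r2 = 10135.6030 km = 1.0135603e+07 m
dv1 = sqrt(mu/r1)*(sqrt(2*r2/(r1+r2)) - 1) = 361.3576 m/s
dv2 = sqrt(mu/r2)*(1 - sqrt(2*r1/(r1+r2))) = 342.5636 m/s
total dv = |dv1| + |dv2| = 361.3576 + 342.5636 = 703.9212 m/s = 0.7039212 km/s

0.7039 km/s


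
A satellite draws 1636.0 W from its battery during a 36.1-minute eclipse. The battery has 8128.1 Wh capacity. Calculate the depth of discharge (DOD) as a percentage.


E_used = P * t / 60 = 1636.0 * 36.1 / 60 = 984.3267 Wh
DOD = E_used / E_total * 100 = 984.3267 / 8128.1 * 100
DOD = 12.1102 %

12.1102 %


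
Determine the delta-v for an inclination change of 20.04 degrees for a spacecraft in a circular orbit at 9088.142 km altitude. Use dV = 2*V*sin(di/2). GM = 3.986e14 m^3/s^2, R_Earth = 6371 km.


r = 15459.1420 km = 1.5459142e+07 m
V = sqrt(mu/r) = 5077.8042 m/s
di = 20.04 deg = 0.349764 rad
dV = 2*V*sin(di/2) = 2*5077.8042*sin(0.174882)
dV = 1766.9939 m/s = 1.7670 km/s

1.7670 km/s


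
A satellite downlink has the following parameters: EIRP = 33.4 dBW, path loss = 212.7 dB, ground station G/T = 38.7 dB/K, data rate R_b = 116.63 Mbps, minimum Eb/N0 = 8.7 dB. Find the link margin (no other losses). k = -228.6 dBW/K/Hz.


C/N0 = EIRP - FSPL + G/T - k = 33.4 - 212.7 + 38.7 - (-228.6)
C/N0 = 88.0000 dB-Hz
R_b = 116.63 Mbps = 1.1663e+08 bps -> 10*log10(R_b) = 80.6681 dB-Hz
Eb/N0 = C/N0 - 10*log10(R_b) = 88.0000 - 80.6681 = 7.3319 dB
Margin = Eb/N0 - Eb/N0_req = 7.3319 - 8.7 = -1.3681 dB (negative margin: link does not close)

-1.3681 dB


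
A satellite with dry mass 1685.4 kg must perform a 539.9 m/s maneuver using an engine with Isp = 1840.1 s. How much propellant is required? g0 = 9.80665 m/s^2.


ve = Isp * g0 = 1840.1 * 9.80665 = 18045.216665 m/s
mass ratio = exp(dv/ve) = exp(539.9/18045.216665) = 1.03037137
m_prop = m_dry * (mr - 1) = 1685.4 * (1.03037137 - 1)
m_prop = 51.1879 kg

51.1879 kg


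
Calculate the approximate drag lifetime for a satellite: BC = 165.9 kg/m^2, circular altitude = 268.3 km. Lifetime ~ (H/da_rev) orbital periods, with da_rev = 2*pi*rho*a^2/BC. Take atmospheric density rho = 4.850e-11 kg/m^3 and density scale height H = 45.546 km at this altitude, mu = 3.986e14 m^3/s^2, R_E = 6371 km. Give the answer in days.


a = R_E + alt = 6639.3000 km = 6.6393e+06 m
da_rev = 2*pi*rho*a^2/BC = 2*pi*4.850e-11*(6.6393e+06)^2/165.9 = 80.969192 m per revolution
N = H/da_rev = 45546.0000 m / 80.969192 m = 562.5102 revolutions
P = 2*pi*sqrt(a^3/mu) = 5383.8712 s
lifetime = N*P = 562.5102 * 5383.8712 = 3.0284827e+06 s = 35.0519 days

35.0519 days


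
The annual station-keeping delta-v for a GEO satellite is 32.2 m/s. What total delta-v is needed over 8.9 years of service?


dV = rate * years = 32.2 * 8.9
dV = 286.5800 m/s

286.5800 m/s


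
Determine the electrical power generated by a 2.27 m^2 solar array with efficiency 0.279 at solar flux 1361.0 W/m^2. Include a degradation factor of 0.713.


P = area * eta * S * degradation
P = 2.27 * 0.279 * 1361.0 * 0.713
P = 614.5790 W

614.5790 W


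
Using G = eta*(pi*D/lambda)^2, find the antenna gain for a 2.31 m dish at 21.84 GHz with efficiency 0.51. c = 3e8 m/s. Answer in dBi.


lambda = c/f = 3e8 / 2.184e+10 = 0.01373626 m
G = eta*(pi*D/lambda)^2 = 0.51*(pi*2.31/0.01373626)^2
G = 142349.7274 (linear)
G = 10*log10(142349.7274) = 51.5336 dBi

51.5336 dBi


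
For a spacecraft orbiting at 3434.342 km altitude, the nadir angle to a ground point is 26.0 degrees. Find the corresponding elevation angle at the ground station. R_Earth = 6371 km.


r = R_E + alt = 9805.3420 km
Law of sines in the satellite / Earth-center / ground-point triangle:
  sin(nadir)/R_E = sin(90 + el)/r  =>  cos(el) = (r/R_E)*sin(nadir)
cos(el) = (9805.3420 / 6371.0000) * sin(26.0 deg) = 0.6746789
el = arccos(0.6746789) = 47.5708 deg
(Earth-central angle = 90 - nadir - el = 16.4292 deg)

47.5708 degrees


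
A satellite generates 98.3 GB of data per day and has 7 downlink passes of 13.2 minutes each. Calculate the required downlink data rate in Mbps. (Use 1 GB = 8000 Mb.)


total contact time = 7 * 13.2 * 60 = 5544.0000 s
data = 98.3 GB = 786400.0000 Mb
rate = 786400.0000 / 5544.0000 = 141.8470 Mbps

141.8470 Mbps


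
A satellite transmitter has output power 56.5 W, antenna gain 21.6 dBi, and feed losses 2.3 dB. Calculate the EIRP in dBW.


Pt = 56.5 W = 17.5205 dBW
EIRP = Pt_dBW + Gt - losses = 17.5205 + 21.6 - 2.3 = 36.8205 dBW

36.8205 dBW


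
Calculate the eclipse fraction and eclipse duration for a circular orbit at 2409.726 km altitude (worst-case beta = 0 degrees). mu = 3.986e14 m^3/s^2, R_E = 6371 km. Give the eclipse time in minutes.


r = 8780.7260 km
T = 136.4758 min
Eclipse fraction = arcsin(R_E/r)/pi = arcsin(6371.0000/8780.7260)/pi
= arcsin(0.7255664)/pi = 0.2584222
Eclipse duration = 0.2584222 * 136.4758 = 35.2684 min

35.2684 minutes


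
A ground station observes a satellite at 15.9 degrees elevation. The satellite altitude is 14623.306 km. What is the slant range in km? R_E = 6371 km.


h = 14623.306 km, el = 15.9 deg
d = -R_E*sin(el) + sqrt((R_E*sin(el))^2 + 2*R_E*h + h^2)
d = -6371.0000*sin(0.2775074) + sqrt((6371.0000*0.2739592)^2 + 2*6371.0000*14623.306 + 14623.306^2)
d = 18334.8858 km

18334.8858 km


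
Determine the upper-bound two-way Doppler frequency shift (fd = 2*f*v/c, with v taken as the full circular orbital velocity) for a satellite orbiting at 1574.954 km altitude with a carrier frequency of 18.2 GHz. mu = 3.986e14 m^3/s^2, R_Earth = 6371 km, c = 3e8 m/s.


r = 7.945954e+06 m
v = sqrt(mu/r) = 7082.6474 m/s (worst-case radial velocity)
f = 18.2 GHz = 1.82e+10 Hz
fd = 2*f*v/c = 2*1.82e+10*7082.6474/3.0e+08
fd = 859361.2225 Hz

859361.2225 Hz


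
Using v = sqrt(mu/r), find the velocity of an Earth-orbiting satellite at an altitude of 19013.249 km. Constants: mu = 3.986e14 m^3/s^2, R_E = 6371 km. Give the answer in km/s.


r = R_E + alt = 6371.0 + 19013.249 = 25384.2490 km = 2.5384249e+07 m
v = sqrt(mu/r) = sqrt(3.986e14 / 2.5384249e+07) = 3962.6570 m/s = 3.9627 km/s

3.9627 km/s


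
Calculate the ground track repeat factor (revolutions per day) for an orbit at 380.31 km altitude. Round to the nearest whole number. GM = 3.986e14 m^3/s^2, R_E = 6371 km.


r = 6.75131e+06 m
T = 2*pi*sqrt(r^3/mu) = 5520.6892 s = 92.0115 min
revs/day = 1440 / 92.0115 = 15.6502
Rounded: 16 revolutions per day

16 revolutions per day


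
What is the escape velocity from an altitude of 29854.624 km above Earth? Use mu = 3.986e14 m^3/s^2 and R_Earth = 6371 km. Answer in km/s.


r = 6371.0 + 29854.624 = 36225.6240 km = 3.6225624e+07 m
v_esc = sqrt(2*mu/r) = sqrt(2*3.986e14 / 3.6225624e+07)
v_esc = 4691.1110 m/s = 4.6911 km/s

4.6911 km/s


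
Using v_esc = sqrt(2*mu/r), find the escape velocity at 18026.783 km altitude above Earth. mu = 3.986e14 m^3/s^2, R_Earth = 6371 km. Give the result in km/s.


r = 6371.0 + 18026.783 = 24397.7830 km = 2.4397783e+07 m
v_esc = sqrt(2*mu/r) = sqrt(2*3.986e14 / 2.4397783e+07)
v_esc = 5716.2138 m/s = 5.7162 km/s

5.7162 km/s


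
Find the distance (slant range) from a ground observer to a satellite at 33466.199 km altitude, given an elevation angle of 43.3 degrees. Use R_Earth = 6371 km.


h = 33466.199 km, el = 43.3 deg
d = -R_E*sin(el) + sqrt((R_E*sin(el))^2 + 2*R_E*h + h^2)
d = -6371.0000*sin(0.7557276) + sqrt((6371.0000*0.6858184)^2 + 2*6371.0000*33466.199 + 33466.199^2)
d = 35197.1016 km

35197.1016 km


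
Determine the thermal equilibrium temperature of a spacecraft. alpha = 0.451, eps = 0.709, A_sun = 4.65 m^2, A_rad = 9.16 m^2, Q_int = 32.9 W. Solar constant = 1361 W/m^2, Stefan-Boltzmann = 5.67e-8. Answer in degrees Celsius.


Numerator = alpha*S*A_sun + Q_int = 0.451*1361*4.65 + 32.9 = 2887.1212 W
Denominator = eps*sigma*A_rad = 0.709*5.67e-8*9.16 = 3.6823475e-07 W/K^4
T^4 = 7.8404365e+09 K^4
T = 297.5672 K = 24.4172 C

24.4172 degrees Celsius


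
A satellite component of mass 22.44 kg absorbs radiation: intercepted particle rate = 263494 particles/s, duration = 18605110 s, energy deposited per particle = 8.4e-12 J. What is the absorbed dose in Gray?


Total energy deposited = rate * time * E_per
  = 263494 * 18605110 * 8.4e-12 = 41.1796 J
Dose = E_total / mass = 41.1796 / 22.44
Dose = 1.8351 Gy

1.8351 Gy


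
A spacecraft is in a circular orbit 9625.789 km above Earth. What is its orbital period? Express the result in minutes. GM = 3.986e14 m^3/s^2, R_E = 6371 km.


r = 15996.7890 km = 1.5996789e+07 m
T = 2*pi*sqrt(r^3/mu) = 2*pi*sqrt(4.0935344e+21 / 3.986e14)
T = 20135.4085 s = 335.5901 min

335.5901 minutes


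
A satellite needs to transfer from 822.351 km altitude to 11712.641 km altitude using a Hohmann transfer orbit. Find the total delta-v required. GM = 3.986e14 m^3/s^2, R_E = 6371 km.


r1 = 7193.3510 km = 7.193351e+06 m
r2 = 18083.6410 km = 1.8083641e+07 m
dv1 = sqrt(mu/r1)*(sqrt(2*r2/(r1+r2)) - 1) = 1460.3261 m/s
dv2 = sqrt(mu/r2)*(1 - sqrt(2*r1/(r1+r2))) = 1152.9332 m/s
total dv = |dv1| + |dv2| = 1460.3261 + 1152.9332 = 2613.2593 m/s = 2.6133 km/s

2.6133 km/s


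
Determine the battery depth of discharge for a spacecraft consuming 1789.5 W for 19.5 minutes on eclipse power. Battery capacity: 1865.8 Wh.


E_used = P * t / 60 = 1789.5 * 19.5 / 60 = 581.5875 Wh
DOD = E_used / E_total * 100 = 581.5875 / 1865.8 * 100
DOD = 31.1709 %

31.1709 %


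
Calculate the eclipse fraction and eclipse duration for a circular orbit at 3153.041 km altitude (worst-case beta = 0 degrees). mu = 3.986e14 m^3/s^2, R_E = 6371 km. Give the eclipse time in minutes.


r = 9524.0410 km
T = 154.1672 min
Eclipse fraction = arcsin(R_E/r)/pi = arcsin(6371.0000/9524.0410)/pi
= arcsin(0.6689387)/pi = 0.2332512
Eclipse duration = 0.2332512 * 154.1672 = 35.9597 min

35.9597 minutes


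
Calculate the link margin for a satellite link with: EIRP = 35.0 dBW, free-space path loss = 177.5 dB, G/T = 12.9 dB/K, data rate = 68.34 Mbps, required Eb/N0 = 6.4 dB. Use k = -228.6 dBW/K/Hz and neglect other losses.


C/N0 = EIRP - FSPL + G/T - k = 35.0 - 177.5 + 12.9 - (-228.6)
C/N0 = 99.0000 dB-Hz
R_b = 68.34 Mbps = 6.834e+07 bps -> 10*log10(R_b) = 78.3467 dB-Hz
Eb/N0 = C/N0 - 10*log10(R_b) = 99.0000 - 78.3467 = 20.6533 dB
Margin = Eb/N0 - Eb/N0_req = 20.6533 - 6.4 = 14.2533 dB (link closes)

14.2533 dB


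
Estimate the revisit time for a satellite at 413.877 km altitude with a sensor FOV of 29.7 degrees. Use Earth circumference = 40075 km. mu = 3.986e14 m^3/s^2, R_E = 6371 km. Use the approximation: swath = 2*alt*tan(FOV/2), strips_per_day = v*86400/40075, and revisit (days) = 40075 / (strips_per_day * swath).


swath = 2*413.877*tan(0.2591814) = 219.4750 km
v = sqrt(mu/r) = 7664.7441 m/s = 7.6647 km/s
strips/day = v*86400/40075 = 7.6647*86400/40075 = 16.5249
coverage/day = strips * swath = 16.5249 * 219.4750 = 3626.7943 km
revisit = 40075 / 3626.7943 = 11.0497 days

11.0497 days


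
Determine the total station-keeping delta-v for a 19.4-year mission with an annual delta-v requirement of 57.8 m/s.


dV = rate * years = 57.8 * 19.4
dV = 1121.3200 m/s

1121.3200 m/s


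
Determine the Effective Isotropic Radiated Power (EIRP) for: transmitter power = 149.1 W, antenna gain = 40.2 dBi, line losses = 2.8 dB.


Pt = 149.1 W = 21.7348 dBW
EIRP = Pt_dBW + Gt - losses = 21.7348 + 40.2 - 2.8 = 59.1348 dBW

59.1348 dBW


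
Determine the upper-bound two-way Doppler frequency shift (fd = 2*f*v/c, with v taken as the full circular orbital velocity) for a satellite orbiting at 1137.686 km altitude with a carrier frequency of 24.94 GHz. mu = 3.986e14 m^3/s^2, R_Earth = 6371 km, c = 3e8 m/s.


r = 7.508686e+06 m
v = sqrt(mu/r) = 7285.9582 m/s (worst-case radial velocity)
f = 24.94 GHz = 2.494e+10 Hz
fd = 2*f*v/c = 2*2.494e+10*7285.9582/3.0e+08
fd = 1.211412e+06 Hz

1.2114e+06 Hz


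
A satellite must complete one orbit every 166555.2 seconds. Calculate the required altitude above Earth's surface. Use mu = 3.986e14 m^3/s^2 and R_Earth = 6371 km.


T = 166555.2 s
r = (mu*T^2/(4*pi^2))^(1/3) = (3.986e14 * 166555.2^2 / (4*pi^2))^(1/3)
r = 6.5428151e+07 m = 65428.1514 km
alt = r - R_E = 65428.1514 - 6371 = 59057.1514 km

59057.1514 km


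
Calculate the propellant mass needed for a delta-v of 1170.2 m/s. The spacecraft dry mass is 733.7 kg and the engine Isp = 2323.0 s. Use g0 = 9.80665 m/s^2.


ve = Isp * g0 = 2323.0 * 9.80665 = 22780.847950 m/s
mass ratio = exp(dv/ve) = exp(1170.2/22780.847950) = 1.05270991
m_prop = m_dry * (mr - 1) = 733.7 * (1.05270991 - 1)
m_prop = 38.6733 kg

38.6733 kg


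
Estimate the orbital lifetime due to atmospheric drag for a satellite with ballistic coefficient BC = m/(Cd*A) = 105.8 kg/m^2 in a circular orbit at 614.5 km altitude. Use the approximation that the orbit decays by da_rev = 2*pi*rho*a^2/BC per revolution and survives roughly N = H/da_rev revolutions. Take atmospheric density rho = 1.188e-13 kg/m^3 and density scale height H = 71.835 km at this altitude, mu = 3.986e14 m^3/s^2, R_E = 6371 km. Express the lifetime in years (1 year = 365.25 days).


a = R_E + alt = 6985.5000 km = 6.9855e+06 m
da_rev = 2*pi*rho*a^2/BC = 2*pi*1.188e-13*(6.9855e+06)^2/105.8 = 0.344275118 m per revolution
N = H/da_rev = 71835.0000 m / 0.344275118 m = 208655.7998 revolutions
P = 2*pi*sqrt(a^3/mu) = 5810.4192 s
lifetime = N*P = 208655.7998 * 5810.4192 = 1.2123777e+09 s = 14032.1489 days
years = 14032.1489 / 365.25 = 38.4179 years

38.4179 years


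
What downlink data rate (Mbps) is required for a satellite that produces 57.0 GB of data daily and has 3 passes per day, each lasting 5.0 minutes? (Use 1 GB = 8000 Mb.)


total contact time = 3 * 5.0 * 60 = 900.0000 s
data = 57.0 GB = 456000.0000 Mb
rate = 456000.0000 / 900.0000 = 506.6667 Mbps

506.6667 Mbps


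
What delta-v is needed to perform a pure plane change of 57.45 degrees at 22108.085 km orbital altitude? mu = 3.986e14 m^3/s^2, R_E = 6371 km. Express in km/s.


r = 28479.0850 km = 2.8479085e+07 m
V = sqrt(mu/r) = 3741.1544 m/s
di = 57.45 deg = 1.0027 rad
dV = 2*V*sin(di/2) = 2*3741.1544*sin(0.5013458)
dV = 3596.0438 m/s = 3.5960 km/s

3.5960 km/s


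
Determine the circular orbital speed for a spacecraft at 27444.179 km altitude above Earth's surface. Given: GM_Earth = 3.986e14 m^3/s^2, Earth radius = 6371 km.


r = R_E + alt = 6371.0 + 27444.179 = 33815.1790 km = 3.3815179e+07 m
v = sqrt(mu/r) = sqrt(3.986e14 / 3.3815179e+07) = 3433.3083 m/s = 3.4333 km/s

3.4333 km/s


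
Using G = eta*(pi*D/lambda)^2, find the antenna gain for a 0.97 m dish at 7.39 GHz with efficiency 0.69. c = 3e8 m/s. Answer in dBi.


lambda = c/f = 3e8 / 7.39e+09 = 0.0405954 m
G = eta*(pi*D/lambda)^2 = 0.69*(pi*0.97/0.0405954)^2
G = 3888.1112 (linear)
G = 10*log10(3888.1112) = 35.8974 dBi

35.8974 dBi


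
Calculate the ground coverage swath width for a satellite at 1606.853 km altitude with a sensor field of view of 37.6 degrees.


FOV = 37.6 deg = 0.6562438 rad
swath = 2 * alt * tan(FOV/2) = 2 * 1606.853 * tan(0.3281219)
swath = 2 * 1606.853 * 0.3404278
swath = 1094.0348 km

1094.0348 km


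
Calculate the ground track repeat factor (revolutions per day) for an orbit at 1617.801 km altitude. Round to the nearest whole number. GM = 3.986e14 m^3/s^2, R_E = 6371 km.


r = 7.988801e+06 m
T = 2*pi*sqrt(r^3/mu) = 7106.1378 s = 118.4356 min
revs/day = 1440 / 118.4356 = 12.1585
Rounded: 12 revolutions per day

12 revolutions per day


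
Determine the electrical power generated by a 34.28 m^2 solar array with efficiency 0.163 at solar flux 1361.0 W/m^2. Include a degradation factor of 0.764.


P = area * eta * S * degradation
P = 34.28 * 0.163 * 1361.0 * 0.764
P = 5810.0504 W

5810.0504 W


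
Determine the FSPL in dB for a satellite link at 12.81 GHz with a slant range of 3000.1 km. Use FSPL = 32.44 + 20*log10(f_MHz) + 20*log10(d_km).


f = 12.81 GHz = 12810.0000 MHz
d = 3000.1 km
FSPL = 32.44 + 20*log10(12810.0000) + 20*log10(3000.1)
FSPL = 32.44 + 82.1510 + 69.5427
FSPL = 184.1337 dB

184.1337 dB


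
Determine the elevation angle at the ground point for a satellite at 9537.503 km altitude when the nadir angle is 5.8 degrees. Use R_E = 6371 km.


r = R_E + alt = 15908.5030 km
Law of sines in the satellite / Earth-center / ground-point triangle:
  sin(nadir)/R_E = sin(90 + el)/r  =>  cos(el) = (r/R_E)*sin(nadir)
cos(el) = (15908.5030 / 6371.0000) * sin(5.8 deg) = 0.2523394
el = arccos(0.2523394) = 75.3840 deg
(Earth-central angle = 90 - nadir - el = 8.8160 deg)

75.3840 degrees


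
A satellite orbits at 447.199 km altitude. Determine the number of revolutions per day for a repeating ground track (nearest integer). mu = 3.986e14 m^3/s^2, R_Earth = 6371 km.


r = 6.818199e+06 m
T = 2*pi*sqrt(r^3/mu) = 5602.9369 s = 93.3823 min
revs/day = 1440 / 93.3823 = 15.4205
Rounded: 15 revolutions per day

15 revolutions per day


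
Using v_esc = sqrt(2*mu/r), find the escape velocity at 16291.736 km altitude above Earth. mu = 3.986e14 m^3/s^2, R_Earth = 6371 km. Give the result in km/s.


r = 6371.0 + 16291.736 = 22662.7360 km = 2.2662736e+07 m
v_esc = sqrt(2*mu/r) = sqrt(2*3.986e14 / 2.2662736e+07)
v_esc = 5930.9939 m/s = 5.9310 km/s

5.9310 km/s


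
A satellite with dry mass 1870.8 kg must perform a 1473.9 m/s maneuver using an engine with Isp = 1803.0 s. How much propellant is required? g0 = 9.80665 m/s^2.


ve = Isp * g0 = 1803.0 * 9.80665 = 17681.389950 m/s
mass ratio = exp(dv/ve) = exp(1473.9/17681.389950) = 1.08693176
m_prop = m_dry * (mr - 1) = 1870.8 * (1.08693176 - 1)
m_prop = 162.6319 kg

162.6319 kg


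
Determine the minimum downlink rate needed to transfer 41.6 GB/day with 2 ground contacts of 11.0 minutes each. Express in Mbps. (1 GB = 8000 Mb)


total contact time = 2 * 11.0 * 60 = 1320.0000 s
data = 41.6 GB = 332800.0000 Mb
rate = 332800.0000 / 1320.0000 = 252.1212 Mbps

252.1212 Mbps


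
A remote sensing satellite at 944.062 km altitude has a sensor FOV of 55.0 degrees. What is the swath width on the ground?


FOV = 55.0 deg = 0.9599311 rad
swath = 2 * alt * tan(FOV/2) = 2 * 944.062 * tan(0.4799655)
swath = 2 * 944.062 * 0.5205671
swath = 982.8951 km

982.8951 km


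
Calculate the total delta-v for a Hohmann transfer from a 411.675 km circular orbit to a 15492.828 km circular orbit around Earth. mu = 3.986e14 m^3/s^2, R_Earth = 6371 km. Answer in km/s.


r1 = 6782.6750 km = 6.782675e+06 m
r2 = 21863.8280 km = 2.1863828e+07 m
dv1 = sqrt(mu/r1)*(sqrt(2*r2/(r1+r2)) - 1) = 1805.3302 m/s
dv2 = sqrt(mu/r2)*(1 - sqrt(2*r1/(r1+r2))) = 1331.5542 m/s
total dv = |dv1| + |dv2| = 1805.3302 + 1331.5542 = 3136.8844 m/s = 3.1369 km/s

3.1369 km/s


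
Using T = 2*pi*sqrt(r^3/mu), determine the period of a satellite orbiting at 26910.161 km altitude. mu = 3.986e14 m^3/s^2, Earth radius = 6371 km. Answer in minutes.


r = 33281.1610 km = 3.3281161e+07 m
T = 2*pi*sqrt(r^3/mu) = 2*pi*sqrt(3.6863401e+22 / 3.986e14)
T = 60423.9237 s = 1007.0654 min

1007.0654 minutes


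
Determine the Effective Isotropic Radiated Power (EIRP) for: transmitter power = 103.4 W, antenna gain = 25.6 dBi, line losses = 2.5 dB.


Pt = 103.4 W = 20.1452 dBW
EIRP = Pt_dBW + Gt - losses = 20.1452 + 25.6 - 2.5 = 43.2452 dBW

43.2452 dBW


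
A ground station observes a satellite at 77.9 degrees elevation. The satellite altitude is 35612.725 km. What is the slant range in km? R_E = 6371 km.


h = 35612.725 km, el = 77.9 deg
d = -R_E*sin(el) + sqrt((R_E*sin(el))^2 + 2*R_E*h + h^2)
d = -6371.0000*sin(1.3596) + sqrt((6371.0000*0.9777832)^2 + 2*6371.0000*35612.725 + 35612.725^2)
d = 35733.0222 km

35733.0222 km


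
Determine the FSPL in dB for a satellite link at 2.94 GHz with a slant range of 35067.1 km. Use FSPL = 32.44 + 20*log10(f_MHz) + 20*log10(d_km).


f = 2.94 GHz = 2940.0000 MHz
d = 35067.1 km
FSPL = 32.44 + 20*log10(2940.0000) + 20*log10(35067.1)
FSPL = 32.44 + 69.3669 + 90.8980
FSPL = 192.7049 dB

192.7049 dB


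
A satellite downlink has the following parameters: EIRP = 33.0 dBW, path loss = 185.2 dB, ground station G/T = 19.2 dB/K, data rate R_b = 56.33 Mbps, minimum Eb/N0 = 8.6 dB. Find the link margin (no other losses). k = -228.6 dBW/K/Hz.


C/N0 = EIRP - FSPL + G/T - k = 33.0 - 185.2 + 19.2 - (-228.6)
C/N0 = 95.6000 dB-Hz
R_b = 56.33 Mbps = 5.633e+07 bps -> 10*log10(R_b) = 77.5074 dB-Hz
Eb/N0 = C/N0 - 10*log10(R_b) = 95.6000 - 77.5074 = 18.0926 dB
Margin = Eb/N0 - Eb/N0_req = 18.0926 - 8.6 = 9.4926 dB (link closes)

9.4926 dB


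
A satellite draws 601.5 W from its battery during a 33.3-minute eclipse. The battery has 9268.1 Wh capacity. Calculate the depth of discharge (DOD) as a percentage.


E_used = P * t / 60 = 601.5 * 33.3 / 60 = 333.8325 Wh
DOD = E_used / E_total * 100 = 333.8325 / 9268.1 * 100
DOD = 3.6020 %

3.6020 %


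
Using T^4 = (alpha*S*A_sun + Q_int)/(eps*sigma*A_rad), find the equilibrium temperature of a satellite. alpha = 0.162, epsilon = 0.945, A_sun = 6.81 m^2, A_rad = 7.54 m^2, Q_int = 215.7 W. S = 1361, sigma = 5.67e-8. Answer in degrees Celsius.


Numerator = alpha*S*A_sun + Q_int = 0.162*1361*6.81 + 215.7 = 1717.1824 W
Denominator = eps*sigma*A_rad = 0.945*5.67e-8*7.54 = 4.0400451e-07 W/K^4
T^4 = 4.2504041e+09 K^4
T = 255.3334 K = -17.8166 C

-17.8166 degrees Celsius


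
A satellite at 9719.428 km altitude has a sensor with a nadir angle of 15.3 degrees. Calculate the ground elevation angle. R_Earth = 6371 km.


r = R_E + alt = 16090.4280 km
Law of sines in the satellite / Earth-center / ground-point triangle:
  sin(nadir)/R_E = sin(90 + el)/r  =>  cos(el) = (r/R_E)*sin(nadir)
cos(el) = (16090.4280 / 6371.0000) * sin(15.3 deg) = 0.6664308
el = arccos(0.6664308) = 48.2078 deg
(Earth-central angle = 90 - nadir - el = 26.4922 deg)

48.2078 degrees


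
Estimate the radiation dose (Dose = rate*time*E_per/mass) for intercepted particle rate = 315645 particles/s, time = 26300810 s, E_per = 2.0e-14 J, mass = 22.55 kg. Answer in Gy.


Total energy deposited = rate * time * E_per
  = 315645 * 26300810 * 2.0e-14 = 0.1660344 J
Dose = E_total / mass = 0.1660344 / 22.55
Dose = 0.007362944 Gy

0.0074 Gy


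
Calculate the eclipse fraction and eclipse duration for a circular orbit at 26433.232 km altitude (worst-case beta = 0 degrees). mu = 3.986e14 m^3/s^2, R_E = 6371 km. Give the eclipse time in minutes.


r = 32804.2320 km
T = 985.4958 min
Eclipse fraction = arcsin(R_E/r)/pi = arcsin(6371.0000/32804.2320)/pi
= arcsin(0.1942127)/pi = 0.06221521
Eclipse duration = 0.06221521 * 985.4958 = 61.3128 min

61.3128 minutes


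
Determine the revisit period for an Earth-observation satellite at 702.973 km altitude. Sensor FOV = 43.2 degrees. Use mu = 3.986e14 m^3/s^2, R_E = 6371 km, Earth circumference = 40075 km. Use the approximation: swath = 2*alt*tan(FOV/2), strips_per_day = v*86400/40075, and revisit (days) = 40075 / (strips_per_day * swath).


swath = 2*702.973*tan(0.3769911) = 556.6534 km
v = sqrt(mu/r) = 7506.4907 m/s = 7.5065 km/s
strips/day = v*86400/40075 = 7.5065*86400/40075 = 16.1837
coverage/day = strips * swath = 16.1837 * 556.6534 = 9008.6980 km
revisit = 40075 / 9008.6980 = 4.4485 days

4.4485 days


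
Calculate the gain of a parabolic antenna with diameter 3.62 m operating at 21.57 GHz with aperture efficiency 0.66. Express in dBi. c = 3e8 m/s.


lambda = c/f = 3e8 / 2.157e+10 = 0.01390821 m
G = eta*(pi*D/lambda)^2 = 0.66*(pi*3.62/0.01390821)^2
G = 441284.4284 (linear)
G = 10*log10(441284.4284) = 56.4472 dBi

56.4472 dBi


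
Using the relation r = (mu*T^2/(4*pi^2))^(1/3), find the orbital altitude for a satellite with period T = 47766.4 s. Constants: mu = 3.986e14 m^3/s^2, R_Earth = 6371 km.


T = 47766.4 s
r = (mu*T^2/(4*pi^2))^(1/3) = (3.986e14 * 47766.4^2 / (4*pi^2))^(1/3)
r = 2.8453838e+07 m = 28453.8384 km
alt = r - R_E = 28453.8384 - 6371 = 22082.8384 km

22082.8384 km


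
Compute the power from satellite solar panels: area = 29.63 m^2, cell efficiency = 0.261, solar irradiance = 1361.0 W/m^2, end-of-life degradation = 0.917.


P = area * eta * S * degradation
P = 29.63 * 0.261 * 1361.0 * 0.917
P = 9651.6068 W

9651.6068 W


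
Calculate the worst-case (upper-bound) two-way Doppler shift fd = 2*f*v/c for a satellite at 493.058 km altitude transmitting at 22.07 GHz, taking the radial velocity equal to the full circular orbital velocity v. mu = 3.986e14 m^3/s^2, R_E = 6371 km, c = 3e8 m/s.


r = 6.864058e+06 m
v = sqrt(mu/r) = 7620.4071 m/s (worst-case radial velocity)
f = 22.07 GHz = 2.207e+10 Hz
fd = 2*f*v/c = 2*2.207e+10*7620.4071/3.0e+08
fd = 1.1212159e+06 Hz

1.1212e+06 Hz


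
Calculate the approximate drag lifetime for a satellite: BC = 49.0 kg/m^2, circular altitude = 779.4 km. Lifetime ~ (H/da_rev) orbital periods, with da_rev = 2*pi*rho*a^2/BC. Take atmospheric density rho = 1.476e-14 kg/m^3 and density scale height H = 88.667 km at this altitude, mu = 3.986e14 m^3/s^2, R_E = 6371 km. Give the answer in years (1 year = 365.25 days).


a = R_E + alt = 7150.4000 km = 7.1504e+06 m
da_rev = 2*pi*rho*a^2/BC = 2*pi*1.476e-14*(7.1504e+06)^2/49.0 = 0.0967677895 m per revolution
N = H/da_rev = 88667.0000 m / 0.0967677895 m = 916286.3020 revolutions
P = 2*pi*sqrt(a^3/mu) = 6017.3701 s
lifetime = N*P = 916286.3020 * 6017.3701 = 5.5136338e+09 s = 63815.2065 days
years = 63815.2065 / 365.25 = 174.7165 years

174.7165 years


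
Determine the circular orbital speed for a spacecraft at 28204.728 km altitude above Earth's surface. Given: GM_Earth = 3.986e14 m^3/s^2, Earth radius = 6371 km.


r = R_E + alt = 6371.0 + 28204.728 = 34575.7280 km = 3.4575728e+07 m
v = sqrt(mu/r) = sqrt(3.986e14 / 3.4575728e+07) = 3395.3377 m/s = 3.3953 km/s

3.3953 km/s


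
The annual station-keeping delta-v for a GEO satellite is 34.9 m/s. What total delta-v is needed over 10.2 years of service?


dV = rate * years = 34.9 * 10.2
dV = 355.9800 m/s

355.9800 m/s


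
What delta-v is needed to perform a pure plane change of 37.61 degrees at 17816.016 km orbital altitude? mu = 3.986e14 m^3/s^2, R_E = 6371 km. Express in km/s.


r = 24187.0160 km = 2.4187016e+07 m
V = sqrt(mu/r) = 4059.5463 m/s
di = 37.61 deg = 0.6564183 rad
dV = 2*V*sin(di/2) = 2*4059.5463*sin(0.3282092)
dV = 2617.1757 m/s = 2.6172 km/s

2.6172 km/s


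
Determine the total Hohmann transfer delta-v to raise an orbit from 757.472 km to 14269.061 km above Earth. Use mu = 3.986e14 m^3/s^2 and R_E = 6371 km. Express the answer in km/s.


r1 = 7128.4720 km = 7.128472e+06 m
r2 = 20640.0610 km = 2.0640061e+07 m
dv1 = sqrt(mu/r1)*(sqrt(2*r2/(r1+r2)) - 1) = 1639.5210 m/s
dv2 = sqrt(mu/r2)*(1 - sqrt(2*r1/(r1+r2))) = 1245.7023 m/s
total dv = |dv1| + |dv2| = 1639.5210 + 1245.7023 = 2885.2233 m/s = 2.8852 km/s

2.8852 km/s


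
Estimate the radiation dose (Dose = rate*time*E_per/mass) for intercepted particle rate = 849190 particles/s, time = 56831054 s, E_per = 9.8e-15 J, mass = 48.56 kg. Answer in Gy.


Total energy deposited = rate * time * E_per
  = 849190 * 56831054 * 9.8e-15 = 0.4729516 J
Dose = E_total / mass = 0.4729516 / 48.56
Dose = 0.00973953 Gy

0.0097 Gy


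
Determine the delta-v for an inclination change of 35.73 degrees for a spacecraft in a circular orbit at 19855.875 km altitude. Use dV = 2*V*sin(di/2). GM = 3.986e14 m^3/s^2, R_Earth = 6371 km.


r = 26226.8750 km = 2.6226875e+07 m
V = sqrt(mu/r) = 3898.4806 m/s
di = 35.73 deg = 0.6236061 rad
dV = 2*V*sin(di/2) = 2*3898.4806*sin(0.3118031)
dV = 2391.9148 m/s = 2.3919 km/s

2.3919 km/s


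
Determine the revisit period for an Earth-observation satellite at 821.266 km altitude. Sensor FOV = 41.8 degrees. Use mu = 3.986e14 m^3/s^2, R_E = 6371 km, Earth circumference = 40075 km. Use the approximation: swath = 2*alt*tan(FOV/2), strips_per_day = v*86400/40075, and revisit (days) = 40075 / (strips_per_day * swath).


swath = 2*821.266*tan(0.3647738) = 627.2220 km
v = sqrt(mu/r) = 7444.5042 m/s = 7.4445 km/s
strips/day = v*86400/40075 = 7.4445*86400/40075 = 16.0500
coverage/day = strips * swath = 16.0500 * 627.2220 = 10066.9348 km
revisit = 40075 / 10066.9348 = 3.9809 days

3.9809 days


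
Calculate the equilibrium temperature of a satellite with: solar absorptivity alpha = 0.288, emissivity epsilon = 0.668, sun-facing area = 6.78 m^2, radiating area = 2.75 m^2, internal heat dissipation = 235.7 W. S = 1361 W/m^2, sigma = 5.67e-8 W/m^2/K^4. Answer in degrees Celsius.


Numerator = alpha*S*A_sun + Q_int = 0.288*1361*6.78 + 235.7 = 2893.2430 W
Denominator = eps*sigma*A_rad = 0.668*5.67e-8*2.75 = 1.041579e-07 W/K^4
T^4 = 2.7777471e+10 K^4
T = 408.2472 K = 135.0972 C

135.0972 degrees Celsius


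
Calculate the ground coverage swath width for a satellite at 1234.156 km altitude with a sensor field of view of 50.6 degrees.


FOV = 50.6 deg = 0.8831366 rad
swath = 2 * alt * tan(FOV/2) = 2 * 1234.156 * tan(0.4415683)
swath = 2 * 1234.156 * 0.4726978
swath = 1166.7657 km

1166.7657 km


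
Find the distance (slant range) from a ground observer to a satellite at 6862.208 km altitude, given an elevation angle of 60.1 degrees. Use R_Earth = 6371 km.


h = 6862.208 km, el = 60.1 deg
d = -R_E*sin(el) + sqrt((R_E*sin(el))^2 + 2*R_E*h + h^2)
d = -6371.0000*sin(1.0489) + sqrt((6371.0000*0.8668967)^2 + 2*6371.0000*6862.208 + 6862.208^2)
d = 7323.4662 km

7323.4662 km


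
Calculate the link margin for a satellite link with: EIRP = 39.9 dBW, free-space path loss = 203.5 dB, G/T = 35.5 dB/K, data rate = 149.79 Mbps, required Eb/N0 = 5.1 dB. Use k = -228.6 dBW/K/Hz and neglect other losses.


C/N0 = EIRP - FSPL + G/T - k = 39.9 - 203.5 + 35.5 - (-228.6)
C/N0 = 100.5000 dB-Hz
R_b = 149.79 Mbps = 1.4979e+08 bps -> 10*log10(R_b) = 81.7548 dB-Hz
Eb/N0 = C/N0 - 10*log10(R_b) = 100.5000 - 81.7548 = 18.7452 dB
Margin = Eb/N0 - Eb/N0_req = 18.7452 - 5.1 = 13.6452 dB (link closes)

13.6452 dB
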